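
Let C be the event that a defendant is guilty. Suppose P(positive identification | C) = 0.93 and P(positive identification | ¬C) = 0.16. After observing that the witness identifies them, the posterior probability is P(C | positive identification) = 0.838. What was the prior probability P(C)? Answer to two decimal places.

In odds form, posterior odds = prior odds × likelihood ratio, so prior odds = posterior odds ÷ LR.
Posterior odds = 0.838/(1−0.838) = 5.1728. LR = 0.93/0.16 = 5.8125.
Prior odds = 5.1728/5.8125 = 0.8899, so P(C) = 0.8899/(1+0.8899) ≈ 0.47.

P(C) = 0.47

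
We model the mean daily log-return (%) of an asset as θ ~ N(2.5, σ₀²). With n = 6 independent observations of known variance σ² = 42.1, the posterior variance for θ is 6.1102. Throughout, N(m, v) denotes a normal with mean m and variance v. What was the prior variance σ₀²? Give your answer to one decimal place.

σ₀² = 47.3

Posterior precision equals prior precision plus data precision: 1/σ_n² = 1/σ₀² + n/σ².
So 1/σ₀² = 1/6.1102 − 6/42.1 = 0.163661 − 0.142518 = 0.021143.
Hence σ₀² = 1/0.021143 ≈ 47.3.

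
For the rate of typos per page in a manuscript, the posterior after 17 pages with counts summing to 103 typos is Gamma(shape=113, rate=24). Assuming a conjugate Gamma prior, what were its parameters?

Gamma–Poisson conjugacy: posterior shape = α + Σxᵢ, posterior rate = β + n.
So α = 113 − 103 = 10 and β = 24 − 17 = 7.

Gamma(shape=10, rate=7)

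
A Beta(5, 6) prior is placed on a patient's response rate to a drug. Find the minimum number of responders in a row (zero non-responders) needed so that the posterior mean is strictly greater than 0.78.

k = 17

After k responders and 0 non-responders the posterior is Beta(5+k, 6), with mean (5+k)/(5+6+k).
Set (5+k)/(11+k) > 0.78 and solve: k > (0.78·11 − 5)/(1 − 0.78) = 16.273.
The smallest integer exceeding 16.273 is 17, and checking k=17: (22)/(28) = 0.7857 > 0.78.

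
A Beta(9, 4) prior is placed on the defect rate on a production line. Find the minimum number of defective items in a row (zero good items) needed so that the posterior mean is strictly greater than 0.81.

After k defective items and 0 good items the posterior is Beta(9+k, 4), with mean (9+k)/(9+4+k).
Set (9+k)/(13+k) > 0.81 and solve: k > (0.81·13 − 9)/(1 − 0.81) = 8.053.
The smallest integer exceeding 8.053 is 9, and checking k=9: (18)/(22) = 0.8182 > 0.81.

k = 9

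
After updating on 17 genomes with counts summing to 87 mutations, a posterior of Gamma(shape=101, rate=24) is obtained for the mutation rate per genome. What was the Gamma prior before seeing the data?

A Gamma(α, β) prior (rate parametrization) on a Poisson rate with n observations summing to S gives posterior Gamma(α+S, β+n).
So α = 101 − 87 = 14 and β = 24 − 17 = 7.

Gamma(shape=14, rate=7)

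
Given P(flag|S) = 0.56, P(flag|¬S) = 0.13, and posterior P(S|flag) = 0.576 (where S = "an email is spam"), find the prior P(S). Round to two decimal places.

P(S) = 0.24

Bayes' rule in odds form gives O(S|E) = O(S)·[P(E|S)/P(E|¬S)], hence O(S) = O(S|E)/LR.
Posterior odds = 0.576/(1−0.576) = 1.3585. LR = 0.56/0.13 = 4.3077.
Prior odds = 1.3585/4.3077 = 0.3154, so P(S) = 0.3154/(1+0.3154) ≈ 0.24.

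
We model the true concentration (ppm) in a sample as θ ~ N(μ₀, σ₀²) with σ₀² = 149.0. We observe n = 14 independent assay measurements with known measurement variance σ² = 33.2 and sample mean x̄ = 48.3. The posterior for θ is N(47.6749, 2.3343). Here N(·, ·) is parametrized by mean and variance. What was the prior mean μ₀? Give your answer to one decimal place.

With known observation variance, the Normal–Normal posterior has precision τ_n = τ₀ + n/σ² and mean μ_n = (τ₀μ₀ + (n/σ²)x̄)/τ_n.
Here τ₀ = 1/149.0 = 0.006711 and τ_data = 14/33.2 = 0.421687, so τ_n = 0.428398.
Rearranging for μ₀: μ₀ = (μ_n·τ_n − τ_data·x̄)/τ₀ = (47.6749·0.428398 − 0.421687·48.3) / 0.006711 = 0.056350/0.006711 ≈ 8.4.

μ₀ = 8.4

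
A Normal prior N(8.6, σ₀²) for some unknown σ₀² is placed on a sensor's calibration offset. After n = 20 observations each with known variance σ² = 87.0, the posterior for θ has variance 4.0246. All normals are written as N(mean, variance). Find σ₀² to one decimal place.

σ₀² = 53.8

For the Normal–Normal model with known σ², precisions add: τ_n = τ₀ + n/σ².
So 1/σ₀² = 1/4.0246 − 20/87.0 = 0.248472 − 0.229885 = 0.018587.
Hence σ₀² = 1/0.018587 ≈ 53.8.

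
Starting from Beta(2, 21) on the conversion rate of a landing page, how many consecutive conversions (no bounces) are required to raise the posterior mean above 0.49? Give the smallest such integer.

After k conversions and 0 bounces the posterior is Beta(2+k, 21), with mean (2+k)/(2+21+k).
Set (2+k)/(23+k) > 0.49 and solve: k > (0.49·23 − 2)/(1 − 0.49) = 18.176.
The smallest integer exceeding 18.176 is 19.

k = 19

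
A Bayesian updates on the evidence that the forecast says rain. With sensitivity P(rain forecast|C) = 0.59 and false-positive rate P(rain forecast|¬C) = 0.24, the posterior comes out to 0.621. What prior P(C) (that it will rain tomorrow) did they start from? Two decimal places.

In odds form, posterior odds = prior odds × likelihood ratio, so prior odds = posterior odds ÷ LR.
Posterior odds = 0.621/(1−0.621) = 1.6385. LR = 0.59/0.24 = 2.4583.
Prior odds = 1.6385/2.4583 = 0.6665, so P(C) = 0.6665/(1+0.6665) ≈ 0.40.

P(C) = 0.40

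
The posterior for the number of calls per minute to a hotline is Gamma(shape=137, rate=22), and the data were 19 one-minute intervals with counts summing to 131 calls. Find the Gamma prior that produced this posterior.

A Gamma(α, β) prior (rate parametrization) on a Poisson rate with n observations summing to S gives posterior Gamma(α+S, β+n).
So α = 137 − 131 = 6 and β = 22 − 19 = 3.

Gamma(shape=6, rate=3)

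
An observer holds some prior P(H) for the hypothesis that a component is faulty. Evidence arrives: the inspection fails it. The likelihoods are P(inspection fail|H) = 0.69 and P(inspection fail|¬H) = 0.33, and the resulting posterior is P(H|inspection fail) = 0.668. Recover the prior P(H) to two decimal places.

P(H) = 0.49

In odds form, posterior odds = prior odds × likelihood ratio, so prior odds = posterior odds ÷ LR.
Posterior odds = 0.668/(1−0.668) = 2.0120. LR = 0.69/0.33 = 2.0909.
Prior odds = 2.0120/2.0909 = 0.9623, so P(H) = 0.9623/(1+0.9623) ≈ 0.49.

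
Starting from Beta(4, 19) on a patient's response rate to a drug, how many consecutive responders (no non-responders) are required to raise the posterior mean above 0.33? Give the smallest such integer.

k = 6

After k responders and 0 non-responders the posterior is Beta(4+k, 19), with mean (4+k)/(4+19+k).
Set (4+k)/(23+k) > 0.33 and solve: k > (0.33·23 − 4)/(1 − 0.33) = 5.358.
The smallest integer exceeding 5.358 is 6, and checking k=6: (10)/(29) = 0.3448 > 0.33.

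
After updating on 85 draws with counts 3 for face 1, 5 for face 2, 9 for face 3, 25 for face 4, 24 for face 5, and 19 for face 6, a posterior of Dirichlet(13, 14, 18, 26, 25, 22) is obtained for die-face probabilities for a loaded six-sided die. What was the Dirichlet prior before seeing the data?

Dirichlet(10, 9, 9, 1, 1, 3)

For a Dirichlet(α) prior with multinomial counts c, the posterior is Dirichlet(α + c) componentwise.
Subtract each count from the matching posterior parameter: 13−3=10, 14−5=9, 18−9=9, 26−25=1, 25−24=1, 22−19=3.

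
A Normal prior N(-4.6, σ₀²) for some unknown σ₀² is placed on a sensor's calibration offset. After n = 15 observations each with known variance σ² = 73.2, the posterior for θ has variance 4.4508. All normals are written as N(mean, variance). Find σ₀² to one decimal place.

For the Normal–Normal model with known σ², precisions add: τ_n = τ₀ + n/σ².
So 1/σ₀² = 1/4.4508 − 15/73.2 = 0.224679 − 0.204918 = 0.019761.
Hence σ₀² = 1/0.019761 ≈ 50.6.

σ₀² = 50.6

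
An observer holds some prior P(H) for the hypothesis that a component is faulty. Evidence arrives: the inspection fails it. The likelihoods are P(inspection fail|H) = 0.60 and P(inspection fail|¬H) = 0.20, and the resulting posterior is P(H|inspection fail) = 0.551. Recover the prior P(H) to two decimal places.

In odds form, posterior odds = prior odds × likelihood ratio, so prior odds = posterior odds ÷ LR.
Posterior odds = 0.551/(1−0.551) = 1.2272. LR = 0.60/0.20 = 3.0000.
Prior odds = 1.2272/3.0000 = 0.4091, so P(H) = 0.4091/(1+0.4091) ≈ 0.29.

P(H) = 0.29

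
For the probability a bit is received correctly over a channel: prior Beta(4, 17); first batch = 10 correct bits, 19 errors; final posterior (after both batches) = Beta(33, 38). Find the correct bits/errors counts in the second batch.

Sequential conjugate updates are equivalent to a single update on the pooled data, so total successes = posterior α − prior α and total failures = posterior β − prior β.
Total across both batches: 33−4=29 correct bits, 38−17=21 errors.
Subtract the first batch: 29−10=19 correct bits and 21−19=2 errors.

19 correct bits and 2 errors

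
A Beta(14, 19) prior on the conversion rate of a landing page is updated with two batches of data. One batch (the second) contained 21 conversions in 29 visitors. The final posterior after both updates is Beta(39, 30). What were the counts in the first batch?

Because Beta–binomial updating is additive in the counts, the combined data contributed (α_post−α_prior, β_post−β_prior) successes and failures.
Total across both batches: 39−14=25 conversions, 30−19=11 bounces.
Subtract the second batch: 25−21=4 conversions and 11−8=3 bounces.

4 conversions and 3 bounces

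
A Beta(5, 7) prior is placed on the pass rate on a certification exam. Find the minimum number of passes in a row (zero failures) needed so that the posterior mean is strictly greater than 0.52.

After k passes and 0 failures the posterior is Beta(5+k, 7), with mean (5+k)/(5+7+k).
Set (5+k)/(12+k) > 0.52 and solve: k > (0.52·12 − 5)/(1 − 0.52) = 2.583.
The smallest integer exceeding 2.583 is 3, and checking k=3: (8)/(15) = 0.5333 > 0.52.

k = 3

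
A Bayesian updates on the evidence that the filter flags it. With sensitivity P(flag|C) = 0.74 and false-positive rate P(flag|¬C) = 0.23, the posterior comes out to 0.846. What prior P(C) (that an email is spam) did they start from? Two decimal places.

Bayes' rule in odds form gives O(C|E) = O(C)·[P(E|C)/P(E|¬C)], hence O(C) = O(C|E)/LR.
Posterior odds = 0.846/(1−0.846) = 5.4935. LR = 0.74/0.23 = 3.2174.
Prior odds = 5.4935/3.2174 = 1.7074, so P(C) = 1.7074/(1+1.7074) ≈ 0.63.

P(C) = 0.63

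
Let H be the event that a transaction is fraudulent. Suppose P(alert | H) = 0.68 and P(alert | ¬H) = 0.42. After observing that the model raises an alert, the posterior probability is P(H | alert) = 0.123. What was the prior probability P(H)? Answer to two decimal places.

Bayes' rule in odds form gives O(H|E) = O(H)·[P(E|H)/P(E|¬H)], hence O(H) = O(H|E)/LR.
Posterior odds = 0.123/(1−0.123) = 0.1403. LR = 0.68/0.42 = 1.6190.
Prior odds = 0.1403/1.6190 = 0.0867, so P(H) = 0.0867/(1+0.0867) ≈ 0.08.

P(H) = 0.08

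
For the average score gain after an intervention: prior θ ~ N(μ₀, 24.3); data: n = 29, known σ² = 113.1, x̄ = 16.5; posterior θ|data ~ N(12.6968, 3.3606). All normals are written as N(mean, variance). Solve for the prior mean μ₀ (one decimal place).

μ₀ = -11.0

The posterior mean is a precision-weighted average: μ_n = (τ₀μ₀ + τ_data·x̄)/(τ₀+τ_data), with τ₀=1/σ₀² and τ_data=n/σ².
Here τ₀ = 1/24.3 = 0.041152 and τ_data = 29/113.1 = 0.256410, so τ_n = 0.297562.
Rearranging for μ₀: μ₀ = (μ_n·τ_n − τ_data·x̄)/τ₀ = (12.6968·0.297562 − 0.256410·16.5) / 0.041152 = -0.452680/0.041152 ≈ -11.0.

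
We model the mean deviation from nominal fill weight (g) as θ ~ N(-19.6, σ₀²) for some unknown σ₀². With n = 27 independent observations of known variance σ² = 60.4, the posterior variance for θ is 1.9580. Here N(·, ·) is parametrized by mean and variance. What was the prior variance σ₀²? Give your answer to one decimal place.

σ₀² = 15.7

For the Normal–Normal model with known σ², precisions add: τ_n = τ₀ + n/σ².
So 1/σ₀² = 1/1.9580 − 27/60.4 = 0.510725 − 0.447020 = 0.063705.
Hence σ₀² = 1/0.063705 ≈ 15.7.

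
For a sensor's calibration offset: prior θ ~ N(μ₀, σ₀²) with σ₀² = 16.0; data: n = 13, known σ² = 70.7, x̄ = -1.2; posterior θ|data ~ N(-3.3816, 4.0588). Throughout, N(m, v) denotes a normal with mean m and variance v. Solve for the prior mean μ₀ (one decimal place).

The posterior mean is a precision-weighted average: μ_n = (τ₀μ₀ + τ_data·x̄)/(τ₀+τ_data), with τ₀=1/σ₀² and τ_data=n/σ².
Here τ₀ = 1/16.0 = 0.062500 and τ_data = 13/70.7 = 0.183876, so τ_n = 0.246376.
Rearranging for μ₀: μ₀ = (μ_n·τ_n − τ_data·x̄)/τ₀ = (-3.3816·0.246376 − 0.183876·-1.2) / 0.062500 = -0.612494/0.062500 ≈ -9.8.

μ₀ = -9.8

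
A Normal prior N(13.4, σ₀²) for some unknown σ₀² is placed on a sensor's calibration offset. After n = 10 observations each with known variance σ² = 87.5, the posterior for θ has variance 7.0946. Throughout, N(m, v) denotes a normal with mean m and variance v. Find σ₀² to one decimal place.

For the Normal–Normal model with known σ², precisions add: τ_n = τ₀ + n/σ².
So 1/σ₀² = 1/7.0946 − 10/87.5 = 0.140952 − 0.114286 = 0.026666.
Hence σ₀² = 1/0.026666 ≈ 37.5.

σ₀² = 37.5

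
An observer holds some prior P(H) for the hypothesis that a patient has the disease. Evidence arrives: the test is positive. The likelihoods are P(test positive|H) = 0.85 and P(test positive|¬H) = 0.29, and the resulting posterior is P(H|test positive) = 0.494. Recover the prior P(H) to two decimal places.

In odds form, posterior odds = prior odds × likelihood ratio, so prior odds = posterior odds ÷ LR.
Posterior odds = 0.494/(1−0.494) = 0.9763. LR = 0.85/0.29 = 2.9310.
Prior odds = 0.9763/2.9310 = 0.3331, so P(H) = 0.3331/(1+0.3331) ≈ 0.25.

P(H) = 0.25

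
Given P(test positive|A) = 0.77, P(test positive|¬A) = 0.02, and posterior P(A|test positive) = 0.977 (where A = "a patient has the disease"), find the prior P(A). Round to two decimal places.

P(A) = 0.52

Bayes' rule in odds form gives O(A|E) = O(A)·[P(E|A)/P(E|¬A)], hence O(A) = O(A|E)/LR.
Posterior odds = 0.977/(1−0.977) = 42.4783. LR = 0.77/0.02 = 38.5000.
Prior odds = 42.4783/38.5000 = 1.1033, so P(A) = 1.1033/(1+1.1033) ≈ 0.52.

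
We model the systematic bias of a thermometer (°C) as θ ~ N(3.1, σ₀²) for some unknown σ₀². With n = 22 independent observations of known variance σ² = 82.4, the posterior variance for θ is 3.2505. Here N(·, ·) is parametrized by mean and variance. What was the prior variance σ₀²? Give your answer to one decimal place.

Posterior precision equals prior precision plus data precision: 1/σ_n² = 1/σ₀² + n/σ².
So 1/σ₀² = 1/3.2505 − 22/82.4 = 0.307645 − 0.266990 = 0.040655.
Hence σ₀² = 1/0.040655 ≈ 24.6.

σ₀² = 24.6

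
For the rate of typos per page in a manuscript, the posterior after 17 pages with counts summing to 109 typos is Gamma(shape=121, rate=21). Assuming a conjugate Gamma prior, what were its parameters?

Gamma(shape=12, rate=4)

Gamma–Poisson conjugacy: posterior shape = α + Σxᵢ, posterior rate = β + n.
So α = 121 − 109 = 12 and β = 21 − 17 = 4.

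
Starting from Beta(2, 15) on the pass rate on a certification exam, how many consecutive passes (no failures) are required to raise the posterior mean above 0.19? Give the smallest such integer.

k = 2

After k passes and 0 failures the posterior is Beta(2+k, 15), with mean (2+k)/(2+15+k).
Set (2+k)/(17+k) > 0.19 and solve: k > (0.19·17 − 2)/(1 − 0.19) = 1.519.
The smallest integer exceeding 1.519 is 2, and checking k=2: (4)/(19) = 0.2105 > 0.19.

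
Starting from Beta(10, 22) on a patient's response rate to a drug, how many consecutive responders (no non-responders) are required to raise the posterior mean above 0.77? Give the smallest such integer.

After k responders and 0 non-responders the posterior is Beta(10+k, 22), with mean (10+k)/(10+22+k).
Set (10+k)/(32+k) > 0.77 and solve: k > (0.77·32 − 10)/(1 − 0.77) = 63.652.
The smallest integer exceeding 63.652 is 64.

k = 64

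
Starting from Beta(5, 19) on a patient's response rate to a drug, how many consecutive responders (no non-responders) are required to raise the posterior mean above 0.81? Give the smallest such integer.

After k responders and 0 non-responders the posterior is Beta(5+k, 19), with mean (5+k)/(5+19+k).
Set (5+k)/(24+k) > 0.81 and solve: k > (0.81·24 − 5)/(1 − 0.81) = 76.000.
The smallest integer exceeding 76.000 is 77.

k = 77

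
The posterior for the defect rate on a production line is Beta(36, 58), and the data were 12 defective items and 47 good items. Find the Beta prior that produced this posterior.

Beta is conjugate to the binomial likelihood: posterior = Beta(a+s, b+f).
So a = 36 − 12 = 24 and b = 58 − 47 = 11.

Beta(24, 11)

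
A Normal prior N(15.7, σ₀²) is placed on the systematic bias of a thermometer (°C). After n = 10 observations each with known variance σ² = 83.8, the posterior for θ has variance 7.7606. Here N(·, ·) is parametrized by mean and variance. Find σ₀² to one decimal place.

For the Normal–Normal model with known σ², precisions add: τ_n = τ₀ + n/σ².
So 1/σ₀² = 1/7.7606 − 10/83.8 = 0.128856 − 0.119332 = 0.009524.
Hence σ₀² = 1/0.009524 ≈ 105.0.

σ₀² = 105.0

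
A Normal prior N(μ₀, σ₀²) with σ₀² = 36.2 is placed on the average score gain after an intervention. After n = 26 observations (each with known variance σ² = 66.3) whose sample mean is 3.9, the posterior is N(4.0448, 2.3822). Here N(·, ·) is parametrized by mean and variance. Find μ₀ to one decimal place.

μ₀ = 6.1

The posterior mean is a precision-weighted average: μ_n = (τ₀μ₀ + τ_data·x̄)/(τ₀+τ_data), with τ₀=1/σ₀² and τ_data=n/σ².
Here τ₀ = 1/36.2 = 0.027624 and τ_data = 26/66.3 = 0.392157, so τ_n = 0.419781.
Rearranging for μ₀: μ₀ = (μ_n·τ_n − τ_data·x̄)/τ₀ = (4.0448·0.419781 − 0.392157·3.9) / 0.027624 = 0.168518/0.027624 ≈ 6.1.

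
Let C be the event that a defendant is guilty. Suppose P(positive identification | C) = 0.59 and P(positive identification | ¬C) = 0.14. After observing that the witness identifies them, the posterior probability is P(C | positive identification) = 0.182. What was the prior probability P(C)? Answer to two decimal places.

In odds form, posterior odds = prior odds × likelihood ratio, so prior odds = posterior odds ÷ LR.
Posterior odds = 0.182/(1−0.182) = 0.2225. LR = 0.59/0.14 = 4.2143.
Prior odds = 0.2225/4.2143 = 0.0528, so P(C) = 0.0528/(1+0.0528) ≈ 0.05.

P(C) = 0.05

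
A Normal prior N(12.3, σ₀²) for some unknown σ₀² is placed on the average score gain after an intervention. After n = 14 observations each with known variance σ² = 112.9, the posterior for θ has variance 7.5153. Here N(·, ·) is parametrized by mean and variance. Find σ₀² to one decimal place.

Posterior precision equals prior precision plus data precision: 1/σ_n² = 1/σ₀² + n/σ².
So 1/σ₀² = 1/7.5153 − 14/112.9 = 0.133062 − 0.124004 = 0.009058.
Hence σ₀² = 1/0.009058 ≈ 110.4.

σ₀² = 110.4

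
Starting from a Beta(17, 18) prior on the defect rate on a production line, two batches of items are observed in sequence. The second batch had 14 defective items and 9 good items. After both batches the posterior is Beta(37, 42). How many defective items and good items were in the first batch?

Because Beta–binomial updating is additive in the counts, the combined data contributed (α_post−α_prior, β_post−β_prior) successes and failures.
Total across both batches: 37−17=20 defective items, 42−18=24 good items.
Subtract the second batch: 20−14=6 defective items and 24−9=15 good items.

6 defective items and 15 good items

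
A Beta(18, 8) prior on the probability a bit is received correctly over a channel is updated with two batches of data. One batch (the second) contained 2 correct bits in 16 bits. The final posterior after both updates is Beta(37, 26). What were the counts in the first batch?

Because Beta–binomial updating is additive in the counts, the combined data contributed (α_post−α_prior, β_post−β_prior) successes and failures.
Total across both batches: 37−18=19 correct bits, 26−8=18 errors.
Subtract the second batch: 19−2=17 correct bits and 18−14=4 errors.

17 correct bits and 4 errors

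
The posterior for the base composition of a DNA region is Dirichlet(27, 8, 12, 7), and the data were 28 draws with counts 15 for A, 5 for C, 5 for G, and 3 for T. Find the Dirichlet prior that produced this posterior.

For a Dirichlet(α) prior with multinomial counts c, the posterior is Dirichlet(α + c) componentwise.
Subtract each count from the matching posterior parameter: 27−15=12, 8−5=3, 12−5=7, 7−3=4.

Dirichlet(12, 3, 7, 4)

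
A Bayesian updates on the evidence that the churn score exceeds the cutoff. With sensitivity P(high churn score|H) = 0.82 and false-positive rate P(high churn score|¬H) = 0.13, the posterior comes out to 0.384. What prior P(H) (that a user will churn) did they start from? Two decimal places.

Bayes' rule in odds form gives O(H|E) = O(H)·[P(E|H)/P(E|¬H)], hence O(H) = O(H|E)/LR.
Posterior odds = 0.384/(1−0.384) = 0.6234. LR = 0.82/0.13 = 6.3077.
Prior odds = 0.6234/6.3077 = 0.0988, so P(H) = 0.0988/(1+0.0988) ≈ 0.09.

P(H) = 0.09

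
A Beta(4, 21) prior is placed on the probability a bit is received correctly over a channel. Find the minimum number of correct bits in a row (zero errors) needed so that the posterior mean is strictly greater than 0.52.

k = 19

After k correct bits and 0 errors the posterior is Beta(4+k, 21), with mean (4+k)/(4+21+k).
Set (4+k)/(25+k) > 0.52 and solve: k > (0.52·25 − 4)/(1 − 0.52) = 18.750.
The smallest integer exceeding 18.750 is 19.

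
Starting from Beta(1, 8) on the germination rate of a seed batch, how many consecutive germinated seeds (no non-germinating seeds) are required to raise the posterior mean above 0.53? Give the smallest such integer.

k = 9

After k germinated seeds and 0 non-germinating seeds the posterior is Beta(1+k, 8), with mean (1+k)/(1+8+k).
Set (1+k)/(9+k) > 0.53 and solve: k > (0.53·9 − 1)/(1 − 0.53) = 8.021.
The smallest integer exceeding 8.021 is 9, and checking k=9: (10)/(18) = 0.5556 > 0.53.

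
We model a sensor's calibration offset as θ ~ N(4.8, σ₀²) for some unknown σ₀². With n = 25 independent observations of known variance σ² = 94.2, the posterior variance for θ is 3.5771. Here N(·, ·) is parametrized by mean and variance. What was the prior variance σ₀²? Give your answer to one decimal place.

σ₀² = 70.6

Posterior precision equals prior precision plus data precision: 1/σ_n² = 1/σ₀² + n/σ².
So 1/σ₀² = 1/3.5771 − 25/94.2 = 0.279556 − 0.265393 = 0.014163.
Hence σ₀² = 1/0.014163 ≈ 70.6.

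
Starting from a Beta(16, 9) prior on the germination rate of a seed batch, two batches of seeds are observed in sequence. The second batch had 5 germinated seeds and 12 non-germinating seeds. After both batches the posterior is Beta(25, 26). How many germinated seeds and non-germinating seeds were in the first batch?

Sequential conjugate updates are equivalent to a single update on the pooled data, so total successes = posterior α − prior α and total failures = posterior β − prior β.
Total across both batches: 25−16=9 germinated seeds, 26−9=17 non-germinating seeds.
Subtract the second batch: 9−5=4 germinated seeds and 17−12=5 non-germinating seeds.

4 germinated seeds and 5 non-germinating seeds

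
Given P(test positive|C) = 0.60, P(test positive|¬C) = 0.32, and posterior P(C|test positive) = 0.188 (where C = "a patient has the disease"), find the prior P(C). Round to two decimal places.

P(C) = 0.11

In odds form, posterior odds = prior odds × likelihood ratio, so prior odds = posterior odds ÷ LR.
Posterior odds = 0.188/(1−0.188) = 0.2315. LR = 0.60/0.32 = 1.8750.
Prior odds = 0.2315/1.8750 = 0.1235, so P(C) = 0.1235/(1+0.1235) ≈ 0.11.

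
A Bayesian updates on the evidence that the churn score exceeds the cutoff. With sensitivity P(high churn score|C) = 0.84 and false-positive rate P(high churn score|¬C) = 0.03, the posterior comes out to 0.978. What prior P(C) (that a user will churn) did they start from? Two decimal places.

In odds form, posterior odds = prior odds × likelihood ratio, so prior odds = posterior odds ÷ LR.
Posterior odds = 0.978/(1−0.978) = 44.4545. LR = 0.84/0.03 = 28.0000.
Prior odds = 44.4545/28.0000 = 1.5877, so P(C) = 1.5877/(1+1.5877) ≈ 0.61.

P(C) = 0.61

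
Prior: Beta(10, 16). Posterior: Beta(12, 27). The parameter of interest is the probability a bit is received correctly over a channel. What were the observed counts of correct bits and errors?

A Beta(α, β) prior with s successes and f failures in binomial data gives a Beta(α+s, β+f) posterior.
So s = 12 − 10 = 2 and f = 27 − 16 = 11.

2 correct bits and 11 errors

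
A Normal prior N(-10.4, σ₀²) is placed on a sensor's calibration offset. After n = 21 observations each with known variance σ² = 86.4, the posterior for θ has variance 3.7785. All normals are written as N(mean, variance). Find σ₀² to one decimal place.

For the Normal–Normal model with known σ², precisions add: τ_n = τ₀ + n/σ².
So 1/σ₀² = 1/3.7785 − 21/86.4 = 0.264655 − 0.243056 = 0.021599.
Hence σ₀² = 1/0.021599 ≈ 46.3.

σ₀² = 46.3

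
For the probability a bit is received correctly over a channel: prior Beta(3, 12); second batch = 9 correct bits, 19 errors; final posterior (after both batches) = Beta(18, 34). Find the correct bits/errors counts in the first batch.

6 correct bits and 3 errors

Sequential conjugate updates are equivalent to a single update on the pooled data, so total successes = posterior α − prior α and total failures = posterior β − prior β.
Total across both batches: 18−3=15 correct bits, 34−12=22 errors.
Subtract the second batch: 15−9=6 correct bits and 22−19=3 errors.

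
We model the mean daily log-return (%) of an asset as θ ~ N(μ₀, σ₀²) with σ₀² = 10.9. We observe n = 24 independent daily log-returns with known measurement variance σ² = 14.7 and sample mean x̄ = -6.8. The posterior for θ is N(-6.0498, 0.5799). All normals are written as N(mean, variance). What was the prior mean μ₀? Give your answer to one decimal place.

μ₀ = 7.3

With known observation variance, the Normal–Normal posterior has precision τ_n = τ₀ + n/σ² and mean μ_n = (τ₀μ₀ + (n/σ²)x̄)/τ_n.
Here τ₀ = 1/10.9 = 0.091743 and τ_data = 24/14.7 = 1.632653, so τ_n = 1.724396.
Rearranging for μ₀: μ₀ = (μ_n·τ_n − τ_data·x̄)/τ₀ = (-6.0498·1.724396 − 1.632653·-6.8) / 0.091743 = 0.669789/0.091743 ≈ 7.3.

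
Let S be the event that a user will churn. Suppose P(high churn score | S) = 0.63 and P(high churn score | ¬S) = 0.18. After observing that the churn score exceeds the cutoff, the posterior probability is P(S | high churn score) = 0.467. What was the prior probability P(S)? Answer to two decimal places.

In odds form, posterior odds = prior odds × likelihood ratio, so prior odds = posterior odds ÷ LR.
Posterior odds = 0.467/(1−0.467) = 0.8762. LR = 0.63/0.18 = 3.5000.
Prior odds = 0.8762/3.5000 = 0.2503, so P(S) = 0.2503/(1+0.2503) ≈ 0.20.

P(S) = 0.20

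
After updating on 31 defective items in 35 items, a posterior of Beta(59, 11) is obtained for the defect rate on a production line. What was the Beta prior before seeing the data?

A Beta(α, β) prior with s successes and f failures in binomial data gives a Beta(α+s, β+f) posterior.
So α = 59 − 31 = 28 and β = 11 − 4 = 7.

Beta(28, 7)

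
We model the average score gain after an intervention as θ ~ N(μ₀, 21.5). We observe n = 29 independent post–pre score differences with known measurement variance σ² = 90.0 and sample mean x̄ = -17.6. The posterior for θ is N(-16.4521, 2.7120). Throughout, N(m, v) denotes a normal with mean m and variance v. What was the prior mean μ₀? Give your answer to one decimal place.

With known observation variance, the Normal–Normal posterior has precision τ_n = τ₀ + n/σ² and mean μ_n = (τ₀μ₀ + (n/σ²)x̄)/τ_n.
Here τ₀ = 1/21.5 = 0.046512 and τ_data = 29/90.0 = 0.322222, so τ_n = 0.368734.
Rearranging for μ₀: μ₀ = (μ_n·τ_n − τ_data·x̄)/τ₀ = (-16.4521·0.368734 − 0.322222·-17.6) / 0.046512 = -0.395341/0.046512 ≈ -8.5.

μ₀ = -8.5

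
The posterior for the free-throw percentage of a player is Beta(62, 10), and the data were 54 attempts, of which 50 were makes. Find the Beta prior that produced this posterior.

Beta(12, 6)

Beta is conjugate to the binomial likelihood: posterior = Beta(a+s, b+f).
So a = 62 − 50 = 12 and b = 10 − 4 = 6.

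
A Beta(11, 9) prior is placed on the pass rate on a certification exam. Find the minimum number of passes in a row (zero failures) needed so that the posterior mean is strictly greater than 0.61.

After k passes and 0 failures the posterior is Beta(11+k, 9), with mean (11+k)/(11+9+k).
Set (11+k)/(20+k) > 0.61 and solve: k > (0.61·20 − 11)/(1 − 0.61) = 3.077.
The smallest integer exceeding 3.077 is 4, and checking k=4: (15)/(24) = 0.6250 > 0.61.

k = 4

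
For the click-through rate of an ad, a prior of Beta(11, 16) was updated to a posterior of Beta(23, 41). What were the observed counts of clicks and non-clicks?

12 clicks and 25 non-clicks

Under Beta–binomial conjugacy the posterior parameters are (α+s, β+f).
Match parameters: s=23−11=12, f=41−16=25.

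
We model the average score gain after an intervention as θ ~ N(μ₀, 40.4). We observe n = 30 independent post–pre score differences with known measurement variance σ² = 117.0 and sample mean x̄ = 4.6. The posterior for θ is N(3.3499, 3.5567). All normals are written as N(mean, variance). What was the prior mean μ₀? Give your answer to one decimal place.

With known observation variance, the Normal–Normal posterior has precision τ_n = τ₀ + n/σ² and mean μ_n = (τ₀μ₀ + (n/σ²)x̄)/τ_n.
Here τ₀ = 1/40.4 = 0.024752 and τ_data = 30/117.0 = 0.256410, so τ_n = 0.281162.
Rearranging for μ₀: μ₀ = (μ_n·τ_n − τ_data·x̄)/τ₀ = (3.3499·0.281162 − 0.256410·4.6) / 0.024752 = -0.237621/0.024752 ≈ -9.6.

μ₀ = -9.6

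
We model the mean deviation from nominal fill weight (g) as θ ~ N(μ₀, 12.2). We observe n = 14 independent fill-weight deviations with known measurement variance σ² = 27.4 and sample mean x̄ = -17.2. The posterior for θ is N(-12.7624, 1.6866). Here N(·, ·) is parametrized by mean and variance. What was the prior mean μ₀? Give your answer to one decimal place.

The posterior mean is a precision-weighted average: μ_n = (τ₀μ₀ + τ_data·x̄)/(τ₀+τ_data), with τ₀=1/σ₀² and τ_data=n/σ².
Here τ₀ = 1/12.2 = 0.081967 and τ_data = 14/27.4 = 0.510949, so τ_n = 0.592916.
Rearranging for μ₀: μ₀ = (μ_n·τ_n − τ_data·x̄)/τ₀ = (-12.7624·0.592916 − 0.510949·-17.2) / 0.081967 = 1.221292/0.081967 ≈ 14.9.

μ₀ = 14.9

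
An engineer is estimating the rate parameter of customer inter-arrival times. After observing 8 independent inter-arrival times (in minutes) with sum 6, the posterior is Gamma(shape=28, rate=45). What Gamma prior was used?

Gamma–exponential conjugacy: posterior shape = α + n, posterior rate = β + Σtᵢ.
So α = 28 − 8 = 20 and β = 45 − 6 = 39.

Gamma(shape=20, rate=39)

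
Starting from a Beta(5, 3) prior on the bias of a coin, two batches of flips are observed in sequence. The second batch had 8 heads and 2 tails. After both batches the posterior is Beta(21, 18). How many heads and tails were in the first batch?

Because Beta–binomial updating is additive in the counts, the combined data contributed (α_post−α_prior, β_post−β_prior) successes and failures.
Total across both batches: 21−5=16 heads, 18−3=15 tails.
Subtract the second batch: 16−8=8 heads and 15−2=13 tails.

8 heads and 13 tails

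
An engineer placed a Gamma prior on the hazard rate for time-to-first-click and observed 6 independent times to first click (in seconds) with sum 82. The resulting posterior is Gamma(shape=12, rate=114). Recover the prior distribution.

Gamma(shape=6, rate=32)

Gamma–exponential conjugacy: posterior shape = α + n, posterior rate = β + Σtᵢ.
So α = 12 − 6 = 6 and β = 114 − 82 = 32.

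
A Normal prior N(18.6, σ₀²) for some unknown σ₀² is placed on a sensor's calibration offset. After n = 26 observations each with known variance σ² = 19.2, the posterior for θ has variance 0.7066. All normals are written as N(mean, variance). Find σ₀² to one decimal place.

σ₀² = 16.4

Posterior precision equals prior precision plus data precision: 1/σ_n² = 1/σ₀² + n/σ².
So 1/σ₀² = 1/0.7066 − 26/19.2 = 1.415228 − 1.354167 = 0.061061.
Hence σ₀² = 1/0.061061 ≈ 16.4.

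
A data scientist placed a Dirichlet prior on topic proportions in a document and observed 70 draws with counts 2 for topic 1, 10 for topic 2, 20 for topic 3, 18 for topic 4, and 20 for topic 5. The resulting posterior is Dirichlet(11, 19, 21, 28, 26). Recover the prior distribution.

Dirichlet(9, 9, 1, 10, 6)

For a Dirichlet(α) prior with multinomial counts c, the posterior is Dirichlet(α + c) componentwise.
Subtract each count from the matching posterior parameter: 11−2=9, 19−10=9, 21−20=1, 28−18=10, 26−20=6.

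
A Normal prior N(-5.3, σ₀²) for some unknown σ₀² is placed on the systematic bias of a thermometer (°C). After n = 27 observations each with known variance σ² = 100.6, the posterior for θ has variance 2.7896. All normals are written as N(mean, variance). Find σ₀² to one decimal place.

σ₀² = 11.1

For the Normal–Normal model with known σ², precisions add: τ_n = τ₀ + n/σ².
So 1/σ₀² = 1/2.7896 − 27/100.6 = 0.358474 − 0.268390 = 0.090084.
Hence σ₀² = 1/0.090084 ≈ 11.1.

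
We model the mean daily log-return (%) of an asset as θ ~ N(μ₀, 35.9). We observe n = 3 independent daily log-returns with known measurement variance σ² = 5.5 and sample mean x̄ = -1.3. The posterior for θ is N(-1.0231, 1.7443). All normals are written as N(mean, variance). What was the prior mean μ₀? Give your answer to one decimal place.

The posterior mean is a precision-weighted average: μ_n = (τ₀μ₀ + τ_data·x̄)/(τ₀+τ_data), with τ₀=1/σ₀² and τ_data=n/σ².
Here τ₀ = 1/35.9 = 0.027855 and τ_data = 3/5.5 = 0.545455, so τ_n = 0.573310.
Rearranging for μ₀: μ₀ = (μ_n·τ_n − τ_data·x̄)/τ₀ = (-1.0231·0.573310 − 0.545455·-1.3) / 0.027855 = 0.122538/0.027855 ≈ 4.4.

μ₀ = 4.4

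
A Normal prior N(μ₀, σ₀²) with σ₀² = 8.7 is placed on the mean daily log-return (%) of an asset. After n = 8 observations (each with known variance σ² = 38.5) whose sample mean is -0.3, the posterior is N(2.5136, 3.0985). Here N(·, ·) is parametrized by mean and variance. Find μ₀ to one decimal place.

With known observation variance, the Normal–Normal posterior has precision τ_n = τ₀ + n/σ² and mean μ_n = (τ₀μ₀ + (n/σ²)x̄)/τ_n.
Here τ₀ = 1/8.7 = 0.114943 and τ_data = 8/38.5 = 0.207792, so τ_n = 0.322735.
Rearranging for μ₀: μ₀ = (μ_n·τ_n − τ_data·x̄)/τ₀ = (2.5136·0.322735 − 0.207792·-0.3) / 0.114943 = 0.873564/0.114943 ≈ 7.6.

μ₀ = 7.6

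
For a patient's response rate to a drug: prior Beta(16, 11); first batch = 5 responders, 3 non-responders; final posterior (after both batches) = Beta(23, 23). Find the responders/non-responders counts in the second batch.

Because Beta–binomial updating is additive in the counts, the combined data contributed (α_post−α_prior, β_post−β_prior) successes and failures.
Total across both batches: 23−16=7 responders, 23−11=12 non-responders.
Subtract the first batch: 7−5=2 responders and 12−3=9 non-responders.

2 responders and 9 non-responders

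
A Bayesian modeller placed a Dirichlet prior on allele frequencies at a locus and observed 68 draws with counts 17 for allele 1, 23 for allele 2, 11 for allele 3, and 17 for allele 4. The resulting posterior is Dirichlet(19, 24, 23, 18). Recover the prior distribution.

Dirichlet(2, 1, 12, 1)

For a Dirichlet(α) prior with multinomial counts c, the posterior is Dirichlet(α + c) componentwise.
Subtract each count from the matching posterior parameter: 19−17=2, 24−23=1, 23−11=12, 18−17=1.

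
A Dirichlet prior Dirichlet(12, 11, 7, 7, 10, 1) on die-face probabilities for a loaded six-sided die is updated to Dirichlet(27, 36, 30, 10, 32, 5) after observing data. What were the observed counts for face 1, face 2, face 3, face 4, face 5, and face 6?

counts (15, 25, 23, 3, 22, 4)

For a Dirichlet(α) prior with multinomial counts c, the posterior is Dirichlet(α + c) componentwise.
Counts are posterior − prior componentwise: 27−12=15, 36−11=25, 30−7=23, 10−7=3, 32−10=22, 5−1=4.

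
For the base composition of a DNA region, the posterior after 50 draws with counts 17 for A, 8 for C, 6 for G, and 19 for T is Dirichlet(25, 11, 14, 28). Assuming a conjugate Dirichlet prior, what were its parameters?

For a Dirichlet(α) prior with multinomial counts c, the posterior is Dirichlet(α + c) componentwise.
Subtract each count from the matching posterior parameter: 25−17=8, 11−8=3, 14−6=8, 28−19=9.

Dirichlet(8, 3, 8, 9)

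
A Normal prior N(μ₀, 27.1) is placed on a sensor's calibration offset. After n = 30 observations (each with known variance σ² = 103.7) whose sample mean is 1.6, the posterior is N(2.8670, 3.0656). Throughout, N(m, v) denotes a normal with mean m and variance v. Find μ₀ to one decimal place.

The posterior mean is a precision-weighted average: μ_n = (τ₀μ₀ + τ_data·x̄)/(τ₀+τ_data), with τ₀=1/σ₀² and τ_data=n/σ².
Here τ₀ = 1/27.1 = 0.036900 and τ_data = 30/103.7 = 0.289296, so τ_n = 0.326196.
Rearranging for μ₀: μ₀ = (μ_n·τ_n − τ_data·x̄)/τ₀ = (2.8670·0.326196 − 0.289296·1.6) / 0.036900 = 0.472330/0.036900 ≈ 12.8.

μ₀ = 12.8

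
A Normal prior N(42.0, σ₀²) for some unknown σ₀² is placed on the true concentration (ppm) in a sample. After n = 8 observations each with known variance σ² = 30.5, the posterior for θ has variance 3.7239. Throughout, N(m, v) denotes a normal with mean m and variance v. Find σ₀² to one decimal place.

Posterior precision equals prior precision plus data precision: 1/σ_n² = 1/σ₀² + n/σ².
So 1/σ₀² = 1/3.7239 − 8/30.5 = 0.268536 − 0.262295 = 0.006241.
Hence σ₀² = 1/0.006241 ≈ 160.2.

σ₀² = 160.2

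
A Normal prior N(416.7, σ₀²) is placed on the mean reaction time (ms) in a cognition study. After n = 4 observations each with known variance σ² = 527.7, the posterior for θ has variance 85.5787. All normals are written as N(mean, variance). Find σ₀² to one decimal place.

Posterior precision equals prior precision plus data precision: 1/σ_n² = 1/σ₀² + n/σ².
So 1/σ₀² = 1/85.5787 − 4/527.7 = 0.011685 − 0.007580 = 0.004105.
Hence σ₀² = 1/0.004105 ≈ 243.6.

σ₀² = 243.6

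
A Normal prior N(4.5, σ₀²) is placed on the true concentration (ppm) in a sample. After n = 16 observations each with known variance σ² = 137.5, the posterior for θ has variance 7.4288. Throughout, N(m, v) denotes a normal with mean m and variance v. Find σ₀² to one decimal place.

σ₀² = 54.8

For the Normal–Normal model with known σ², precisions add: τ_n = τ₀ + n/σ².
So 1/σ₀² = 1/7.4288 − 16/137.5 = 0.134611 − 0.116364 = 0.018247.
Hence σ₀² = 1/0.018247 ≈ 54.8.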